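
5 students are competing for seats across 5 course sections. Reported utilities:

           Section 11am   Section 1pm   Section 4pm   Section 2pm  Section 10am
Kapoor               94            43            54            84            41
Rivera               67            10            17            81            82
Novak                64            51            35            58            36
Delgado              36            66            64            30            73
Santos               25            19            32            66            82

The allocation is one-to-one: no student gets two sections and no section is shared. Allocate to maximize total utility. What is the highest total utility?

This is the linear assignment problem.
Optimal: Kapoor→Section 11am (94 points), Rivera→Section 2pm (81 points), Novak→Section 1pm (51 points), Delgado→Section 4pm (64 points), Santos→Section 10am (82 points) — total 94+81+51+64+82 = 372 points.
Row-greedy (each student in turn takes its best remaining section) gives 332 points, worse by 40.
Next-best assignment: Kapoor→Section 11am, Rivera→Section 2pm, Novak→Section 4pm, Delgado→Section 1pm, Santos→Section 10am = 358 points.

Max total: 372 points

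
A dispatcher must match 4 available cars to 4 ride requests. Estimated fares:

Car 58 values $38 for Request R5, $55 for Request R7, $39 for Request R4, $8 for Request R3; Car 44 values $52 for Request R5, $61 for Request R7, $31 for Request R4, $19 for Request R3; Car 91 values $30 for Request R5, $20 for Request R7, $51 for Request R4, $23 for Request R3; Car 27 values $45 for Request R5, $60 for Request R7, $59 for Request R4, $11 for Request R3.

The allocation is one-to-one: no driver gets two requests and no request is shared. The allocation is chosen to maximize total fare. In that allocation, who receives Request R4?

Optimal: Car 58→Request R7 ($55), Car 44→Request R5 ($52), Car 91→Request R3 ($23), Car 27→Request R4 ($59) — total 55+52+23+59 = $189.
Max-entry greedy (repeatedly take the single best remaining cell) gives $181, worse by 8.
Checked against all permutations: $189 is optimal.
Car 27's own top request is Request R7 ($60), but forcing Car 27→Request R7 and reassigning the rest optimally gives only $174 — worse by 15.

Car 27 receives Request R4.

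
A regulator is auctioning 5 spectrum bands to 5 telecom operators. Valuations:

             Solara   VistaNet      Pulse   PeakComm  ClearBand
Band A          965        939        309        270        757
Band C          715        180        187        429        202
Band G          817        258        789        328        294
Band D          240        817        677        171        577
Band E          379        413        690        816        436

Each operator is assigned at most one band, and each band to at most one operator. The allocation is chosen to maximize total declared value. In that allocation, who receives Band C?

Treat this as an assignment problem: match each operator to one band.
Optimal: Solara→Band C ($715M), VistaNet→Band D ($817M), Pulse→Band G ($789M), PeakComm→Band E ($816M), ClearBand→Band A ($757M) — total 715+817+789+816+757 = $3894M.
Row-greedy (each operator in turn takes its best remaining band) gives $3589M, worse by 305.
Next-best assignment: Solara→Band C, VistaNet→Band A, Pulse→Band G, PeakComm→Band E, ClearBand→Band D = $3836M.
No other one-to-one assignment exceeds $3894M.
Solara's own top band is Band A ($965M), but forcing Solara→Band A and reassigning the rest optimally gives only $3589M — worse by 305.

Solara receives Band C.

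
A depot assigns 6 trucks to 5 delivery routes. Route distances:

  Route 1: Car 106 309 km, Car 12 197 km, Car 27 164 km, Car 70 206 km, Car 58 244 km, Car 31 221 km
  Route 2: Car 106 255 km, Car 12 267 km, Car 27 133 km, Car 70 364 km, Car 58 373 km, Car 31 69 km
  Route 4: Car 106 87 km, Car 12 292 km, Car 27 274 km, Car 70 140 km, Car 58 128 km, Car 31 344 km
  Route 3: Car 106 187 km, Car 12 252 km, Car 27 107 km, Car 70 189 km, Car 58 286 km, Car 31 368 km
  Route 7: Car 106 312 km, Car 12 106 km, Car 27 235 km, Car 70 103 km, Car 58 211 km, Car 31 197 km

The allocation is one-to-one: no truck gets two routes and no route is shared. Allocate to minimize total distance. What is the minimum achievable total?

Min total: 563 km

Optimal: Car 12→Route 1 (197 km), Car 31→Route 2 (69 km), Car 106→Route 4 (87 km), Car 27→Route 3 (107 km), Car 70→Route 7 (103 km) — total 197+69+87+107+103 = 563 km.
Column-greedy (each route in turn goes to its cheapest remaining truck) gives 615 km, worse by 52.
Next-best assignment: Car 70→Route 1, Car 31→Route 2, Car 106→Route 4, Car 27→Route 3, Car 12→Route 7 = 575 km.
Every other assignment is strictly worse.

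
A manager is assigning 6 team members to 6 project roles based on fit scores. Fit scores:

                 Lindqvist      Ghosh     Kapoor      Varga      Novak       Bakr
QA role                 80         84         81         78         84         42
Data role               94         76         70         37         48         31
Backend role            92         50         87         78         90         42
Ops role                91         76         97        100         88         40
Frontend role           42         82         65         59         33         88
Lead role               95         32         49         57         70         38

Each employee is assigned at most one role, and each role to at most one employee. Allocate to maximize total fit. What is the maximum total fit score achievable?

Optimal: Lindqvist→Lead role (95 pts), Ghosh→Data role (76 pts), Kapoor→QA role (81 pts), Varga→Ops role (100 pts), Novak→Backend role (90 pts), Bakr→Frontend role (88 pts) — total 95+76+81+100+90+88 = 530 pts.
Max-entry greedy (repeatedly take the single best remaining cell) gives 527 pts, worse by 3.

Max total: 530 pts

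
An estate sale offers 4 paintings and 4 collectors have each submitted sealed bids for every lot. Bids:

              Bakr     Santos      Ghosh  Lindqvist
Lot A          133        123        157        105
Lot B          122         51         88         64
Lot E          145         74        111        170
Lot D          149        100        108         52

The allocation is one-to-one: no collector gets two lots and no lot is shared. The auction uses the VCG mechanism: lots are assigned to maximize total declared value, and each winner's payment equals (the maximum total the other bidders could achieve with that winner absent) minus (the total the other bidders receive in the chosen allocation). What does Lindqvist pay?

Lindqvist pays $23.

Efficient allocation: Bakr→Lot B ($122), Santos→Lot D ($100), Ghosh→Lot A ($157), Lindqvist→Lot E ($170); total welfare W = $549.
Lindqvist receives Lot E at value $170, so the others get W − 170 = $379.
Without Lindqvist: best allocation of the remaining 3 bidders over all 4 lots is Bakr→Lot E ($145), Santos→Lot D ($100), Ghosh→Lot A ($157), total $402.
VCG payment = (others' best without Lindqvist) − (others' welfare with Lindqvist) = 402 − 379 = $23.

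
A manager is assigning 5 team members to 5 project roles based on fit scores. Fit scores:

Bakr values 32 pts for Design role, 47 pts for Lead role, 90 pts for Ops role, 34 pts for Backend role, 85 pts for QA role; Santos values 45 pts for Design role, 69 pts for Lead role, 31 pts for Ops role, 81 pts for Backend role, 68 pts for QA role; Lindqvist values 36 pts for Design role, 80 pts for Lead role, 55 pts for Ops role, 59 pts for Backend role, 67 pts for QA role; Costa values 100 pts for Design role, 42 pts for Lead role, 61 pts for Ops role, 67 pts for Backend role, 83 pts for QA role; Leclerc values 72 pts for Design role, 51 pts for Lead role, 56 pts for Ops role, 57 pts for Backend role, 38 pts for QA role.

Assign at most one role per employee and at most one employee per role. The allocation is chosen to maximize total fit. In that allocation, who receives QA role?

Costa receives QA role.

Optimal: Bakr→Ops role (90 pts), Santos→Backend role (81 pts), Lindqvist→Lead role (80 pts), Costa→QA role (83 pts), Leclerc→Design role (72 pts) — total 90+81+80+83+72 = 406 pts.
Costa's own top role is Design role (100 pts), but forcing Costa→Design role and reassigning the rest optimally gives only 402 pts — worse by 4.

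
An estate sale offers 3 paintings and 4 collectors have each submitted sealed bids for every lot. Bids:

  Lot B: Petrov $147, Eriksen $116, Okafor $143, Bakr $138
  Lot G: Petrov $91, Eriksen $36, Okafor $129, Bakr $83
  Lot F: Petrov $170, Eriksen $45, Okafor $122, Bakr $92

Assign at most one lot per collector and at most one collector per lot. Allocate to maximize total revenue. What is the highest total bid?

Maximum total: $437

Optimal: Bakr→Lot B ($138), Okafor→Lot G ($129), Petrov→Lot F ($170) — total 138+129+170 = $437.
Row-greedy (each collector in turn takes its best remaining lot) gives $415, worse by 22.
Next-best assignment: Eriksen→Lot B, Okafor→Lot G, Petrov→Lot F = $415.
Every other assignment is strictly worse.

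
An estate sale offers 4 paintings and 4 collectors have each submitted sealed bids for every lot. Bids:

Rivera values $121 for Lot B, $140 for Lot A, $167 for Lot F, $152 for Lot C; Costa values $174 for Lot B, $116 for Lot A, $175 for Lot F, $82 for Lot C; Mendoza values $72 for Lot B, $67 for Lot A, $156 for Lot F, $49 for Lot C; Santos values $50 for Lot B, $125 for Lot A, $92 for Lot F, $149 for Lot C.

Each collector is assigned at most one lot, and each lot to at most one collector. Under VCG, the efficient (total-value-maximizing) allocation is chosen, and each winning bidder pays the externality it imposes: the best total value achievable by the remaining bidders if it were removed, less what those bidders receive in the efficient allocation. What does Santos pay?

Santos pays $12.

Efficient allocation: Rivera→Lot A ($140), Costa→Lot B ($174), Mendoza→Lot F ($156), Santos→Lot C ($149); total welfare W = $619.
Santos receives Lot C at value $149, so the others get W − 149 = $470.
Without Santos: best allocation of the remaining 3 bidders over all 4 lots is Rivera→Lot C ($152), Costa→Lot B ($174), Mendoza→Lot F ($156), total $482.
VCG payment = (others' best without Santos) − (others' welfare with Santos) = 482 − 470 = $12.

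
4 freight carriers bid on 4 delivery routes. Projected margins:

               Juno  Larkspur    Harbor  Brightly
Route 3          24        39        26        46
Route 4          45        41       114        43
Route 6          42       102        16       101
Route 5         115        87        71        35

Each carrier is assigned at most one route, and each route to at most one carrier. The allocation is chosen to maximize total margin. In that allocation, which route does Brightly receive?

Brightly receives Route 3.

This is a one-to-one assignment (maximum-weight bipartite matching).
Optimal: Juno→Route 5 ($115k), Larkspur→Route 6 ($102k), Harbor→Route 4 ($114k), Brightly→Route 3 ($46k) — total 115+102+114+46 = $377k.
Next-best assignment: Juno→Route 5, Larkspur→Route 3, Harbor→Route 4, Brightly→Route 6 = $369k.
Swapping Harbor↔Brightly (Harbor→Route 3 $26k, Brightly→Route 4 $43k) loses 91.
Brightly's own top route is Route 6 ($101k), but forcing Brightly→Route 6 and reassigning the rest optimally gives only $369k — worse by 8.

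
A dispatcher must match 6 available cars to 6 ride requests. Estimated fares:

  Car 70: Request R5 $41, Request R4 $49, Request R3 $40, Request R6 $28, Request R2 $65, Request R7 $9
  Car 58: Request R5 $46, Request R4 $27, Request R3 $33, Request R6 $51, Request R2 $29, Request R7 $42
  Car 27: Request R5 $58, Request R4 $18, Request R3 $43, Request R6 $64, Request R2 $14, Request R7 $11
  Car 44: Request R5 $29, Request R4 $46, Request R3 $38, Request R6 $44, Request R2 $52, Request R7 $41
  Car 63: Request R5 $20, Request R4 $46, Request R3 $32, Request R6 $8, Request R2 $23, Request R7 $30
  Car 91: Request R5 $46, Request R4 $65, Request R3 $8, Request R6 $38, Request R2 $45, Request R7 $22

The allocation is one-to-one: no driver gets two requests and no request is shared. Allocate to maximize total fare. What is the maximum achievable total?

Optimal: Car 70→Request R2 ($65), Car 58→Request R5 ($46), Car 27→Request R6 ($64), Car 44→Request R7 ($41), Car 63→Request R3 ($32), Car 91→Request R4 ($65) — total 65+46+64+41+32+65 = $313.
Row-greedy (each driver in turn takes its best remaining request) gives $274, worse by 39.
Next-best assignment: Car 70→Request R2, Car 58→Request R6, Car 27→Request R5, Car 44→Request R7, Car 63→Request R3, Car 91→Request R4 = $312.
No other one-to-one assignment exceeds $313.

Maximum total: $313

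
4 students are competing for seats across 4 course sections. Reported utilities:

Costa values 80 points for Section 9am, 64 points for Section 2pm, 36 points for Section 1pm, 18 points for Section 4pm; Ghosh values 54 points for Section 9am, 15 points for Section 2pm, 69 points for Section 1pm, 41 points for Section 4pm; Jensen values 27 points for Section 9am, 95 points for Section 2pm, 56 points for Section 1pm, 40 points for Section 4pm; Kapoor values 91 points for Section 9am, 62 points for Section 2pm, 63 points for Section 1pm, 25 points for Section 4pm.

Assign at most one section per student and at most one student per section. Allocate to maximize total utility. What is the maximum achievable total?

Optimal: Costa→Section 9am (80 points), Ghosh→Section 4pm (41 points), Jensen→Section 2pm (95 points), Kapoor→Section 1pm (63 points) — total 80+41+95+63 = 279 points.
Column-greedy (each section in turn goes to its best remaining student) gives 273 points, worse by 6.
No other one-to-one assignment exceeds 279 points.

Maximum total: 279 points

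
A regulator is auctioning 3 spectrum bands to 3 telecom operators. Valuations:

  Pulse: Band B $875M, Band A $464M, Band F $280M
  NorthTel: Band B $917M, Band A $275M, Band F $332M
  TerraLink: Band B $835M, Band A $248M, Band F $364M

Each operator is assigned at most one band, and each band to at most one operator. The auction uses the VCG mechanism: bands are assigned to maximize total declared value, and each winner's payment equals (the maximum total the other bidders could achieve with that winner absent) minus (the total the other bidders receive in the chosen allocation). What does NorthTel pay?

NorthTel pays $471M.

Efficient allocation: Pulse→Band A ($464M), NorthTel→Band B ($917M), TerraLink→Band F ($364M); total welfare W = $1745M.
NorthTel receives Band B at value $917M, so the others get W − 917 = $828M.
Without NorthTel: best allocation of the remaining 2 bidders over all 3 bands is Pulse→Band A ($464M), TerraLink→Band B ($835M), total $1299M.
VCG payment = (others' best without NorthTel) − (others' welfare with NorthTel) = 1299 − 828 = $471M.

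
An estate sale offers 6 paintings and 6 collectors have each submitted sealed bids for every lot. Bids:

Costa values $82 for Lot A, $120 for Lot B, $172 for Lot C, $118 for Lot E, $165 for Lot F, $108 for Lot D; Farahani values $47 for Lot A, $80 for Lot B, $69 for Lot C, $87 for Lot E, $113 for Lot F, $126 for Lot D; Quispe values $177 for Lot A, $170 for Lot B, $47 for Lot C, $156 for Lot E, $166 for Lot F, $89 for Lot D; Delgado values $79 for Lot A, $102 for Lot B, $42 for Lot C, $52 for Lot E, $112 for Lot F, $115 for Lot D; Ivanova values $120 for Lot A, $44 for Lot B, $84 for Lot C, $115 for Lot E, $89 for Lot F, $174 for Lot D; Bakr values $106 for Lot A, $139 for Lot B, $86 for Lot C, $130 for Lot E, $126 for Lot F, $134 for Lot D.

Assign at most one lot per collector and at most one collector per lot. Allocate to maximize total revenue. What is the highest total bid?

Maximum total: $868

This is a one-to-one assignment (maximum-weight bipartite matching).
Optimal: Costa→Lot C ($172), Farahani→Lot F ($113), Quispe→Lot A ($177), Delgado→Lot B ($102), Ivanova→Lot D ($174), Bakr→Lot E ($130) — total 172+113+177+102+174+130 = $868.
Row-greedy (each collector in turn takes its best remaining lot) gives $841, worse by 27.
No other one-to-one assignment exceeds $868.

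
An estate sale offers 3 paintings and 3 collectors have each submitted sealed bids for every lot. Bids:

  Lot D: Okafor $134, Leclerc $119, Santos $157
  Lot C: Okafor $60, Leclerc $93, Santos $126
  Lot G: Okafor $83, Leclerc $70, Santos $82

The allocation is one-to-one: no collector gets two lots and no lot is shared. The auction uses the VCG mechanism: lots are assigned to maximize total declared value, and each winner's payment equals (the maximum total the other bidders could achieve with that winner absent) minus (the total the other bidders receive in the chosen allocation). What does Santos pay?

Efficient allocation: Okafor→Lot G ($83), Leclerc→Lot C ($93), Santos→Lot D ($157); total welfare W = $333.
Santos receives Lot D at value $157, so the others get W − 157 = $176.
Without Santos: best allocation of the remaining 2 bidders over all 3 lots is Okafor→Lot D ($134), Leclerc→Lot C ($93), total $227.
VCG payment = (others' best without Santos) − (others' welfare with Santos) = 227 − 176 = $51.

Santos pays $51.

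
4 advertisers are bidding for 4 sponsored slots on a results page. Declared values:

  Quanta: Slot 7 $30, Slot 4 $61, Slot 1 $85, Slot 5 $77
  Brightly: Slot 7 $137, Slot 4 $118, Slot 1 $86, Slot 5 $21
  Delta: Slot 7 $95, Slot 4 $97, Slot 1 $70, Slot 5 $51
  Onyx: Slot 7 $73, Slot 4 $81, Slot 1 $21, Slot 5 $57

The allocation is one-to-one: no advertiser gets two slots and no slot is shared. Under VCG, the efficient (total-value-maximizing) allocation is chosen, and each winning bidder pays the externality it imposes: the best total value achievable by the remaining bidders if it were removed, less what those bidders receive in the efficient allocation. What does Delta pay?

Efficient allocation: Quanta→Slot 1 ($85), Brightly→Slot 7 ($137), Delta→Slot 4 ($97), Onyx→Slot 5 ($57); total welfare W = $376.
Delta receives Slot 4 at value $97, so the others get W − 97 = $279.
Without Delta: best allocation of the remaining 3 bidders over all 4 slots is Quanta→Slot 1 ($85), Brightly→Slot 7 ($137), Onyx→Slot 4 ($81), total $303.
VCG payment = (others' best without Delta) − (others' welfare with Delta) = 303 − 279 = $24.

Delta pays $24.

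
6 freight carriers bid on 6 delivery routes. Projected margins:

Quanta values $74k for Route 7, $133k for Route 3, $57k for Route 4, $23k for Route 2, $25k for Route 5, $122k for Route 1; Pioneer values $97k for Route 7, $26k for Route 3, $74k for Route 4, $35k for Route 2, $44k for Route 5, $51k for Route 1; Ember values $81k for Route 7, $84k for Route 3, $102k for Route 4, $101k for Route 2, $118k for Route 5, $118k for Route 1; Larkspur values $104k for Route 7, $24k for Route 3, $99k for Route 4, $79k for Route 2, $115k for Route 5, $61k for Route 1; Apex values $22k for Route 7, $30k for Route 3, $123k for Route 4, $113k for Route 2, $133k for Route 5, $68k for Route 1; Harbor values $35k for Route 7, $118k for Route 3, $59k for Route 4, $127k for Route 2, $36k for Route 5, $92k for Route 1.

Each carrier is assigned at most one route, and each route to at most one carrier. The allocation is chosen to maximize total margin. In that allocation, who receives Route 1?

Treat this as an assignment problem: match each carrier to one route.
Optimal: Quanta→Route 3 ($133k), Pioneer→Route 7 ($97k), Ember→Route 1 ($118k), Larkspur→Route 5 ($115k), Apex→Route 4 ($123k), Harbor→Route 2 ($127k) — total 133+97+118+115+123+127 = $713k.
Column-greedy (each route in turn goes to its best remaining carrier) gives $656k, worse by 57.
Every other assignment is strictly worse.
Ember's own top route is Route 5 ($118k), but forcing Ember→Route 5 and reassigning the rest optimally gives only $667k — worse by 46.

Ember receives Route 1.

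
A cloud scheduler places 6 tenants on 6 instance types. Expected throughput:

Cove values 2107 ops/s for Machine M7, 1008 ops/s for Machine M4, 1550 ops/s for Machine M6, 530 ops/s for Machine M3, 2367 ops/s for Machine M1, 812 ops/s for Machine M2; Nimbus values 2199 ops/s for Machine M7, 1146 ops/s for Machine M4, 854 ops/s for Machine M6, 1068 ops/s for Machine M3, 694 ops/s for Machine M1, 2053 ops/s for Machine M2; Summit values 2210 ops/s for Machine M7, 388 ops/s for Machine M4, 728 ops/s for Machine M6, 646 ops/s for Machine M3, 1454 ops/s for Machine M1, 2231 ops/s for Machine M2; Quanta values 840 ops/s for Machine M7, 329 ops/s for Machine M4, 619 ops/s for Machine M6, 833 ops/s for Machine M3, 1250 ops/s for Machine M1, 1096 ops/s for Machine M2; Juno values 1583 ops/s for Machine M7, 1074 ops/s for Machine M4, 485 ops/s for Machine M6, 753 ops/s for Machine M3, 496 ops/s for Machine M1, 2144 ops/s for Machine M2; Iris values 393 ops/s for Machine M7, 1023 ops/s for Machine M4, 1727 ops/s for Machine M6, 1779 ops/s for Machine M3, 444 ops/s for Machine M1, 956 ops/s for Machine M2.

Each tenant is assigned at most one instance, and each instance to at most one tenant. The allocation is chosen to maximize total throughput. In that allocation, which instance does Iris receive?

Iris receives Machine M6.

Optimal: Cove→Machine M1 (2367 ops/s), Nimbus→Machine M7 (2199 ops/s), Summit→Machine M2 (2231 ops/s), Quanta→Machine M3 (833 ops/s), Juno→Machine M4 (1074 ops/s), Iris→Machine M6 (1727 ops/s) — total 2367+2199+2231+833+1074+1727 = 10431 ops/s.
Checked against all permutations: 10431 ops/s is optimal.
Iris's own top instance is Machine M3 (1779 ops/s), but forcing Iris→Machine M3 and reassigning the rest optimally gives only 10269 ops/s — worse by 162.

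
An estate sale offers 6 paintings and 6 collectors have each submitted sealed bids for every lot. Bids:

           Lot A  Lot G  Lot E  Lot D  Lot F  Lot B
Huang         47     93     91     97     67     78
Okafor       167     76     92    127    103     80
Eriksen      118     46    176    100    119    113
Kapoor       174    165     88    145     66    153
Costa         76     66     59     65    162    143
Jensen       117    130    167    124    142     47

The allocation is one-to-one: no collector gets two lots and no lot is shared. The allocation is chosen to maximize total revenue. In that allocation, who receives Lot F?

Jensen receives Lot F.

This is a one-to-one assignment (maximum-weight bipartite matching).
Optimal: Huang→Lot D ($97), Okafor→Lot A ($167), Eriksen→Lot E ($176), Kapoor→Lot G ($165), Costa→Lot B ($143), Jensen→Lot F ($142) — total 97+167+176+165+143+142 = $890.
Max-entry greedy (repeatedly take the single best remaining cell) gives $847, worse by 43.
Swapping Okafor↔Costa (Okafor→Lot B $80, Costa→Lot A $76) loses 154.
Jensen's own top lot is Lot E ($167), but forcing Jensen→Lot E and reassigning the rest optimally gives only $871 — worse by 19.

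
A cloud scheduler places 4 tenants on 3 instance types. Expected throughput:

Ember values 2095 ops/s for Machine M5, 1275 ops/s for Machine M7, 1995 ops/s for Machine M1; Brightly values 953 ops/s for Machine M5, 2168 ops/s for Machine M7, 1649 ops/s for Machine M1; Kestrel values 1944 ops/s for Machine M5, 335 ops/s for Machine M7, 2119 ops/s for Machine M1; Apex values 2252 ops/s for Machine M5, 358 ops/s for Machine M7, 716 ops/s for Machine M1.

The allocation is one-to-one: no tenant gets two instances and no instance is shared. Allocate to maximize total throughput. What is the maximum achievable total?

This is a one-to-one assignment (maximum-weight bipartite matching).
Optimal: Apex→Machine M5 (2252 ops/s), Brightly→Machine M7 (2168 ops/s), Kestrel→Machine M1 (2119 ops/s) — total 2252+2168+2119 = 6539 ops/s.
No other one-to-one assignment exceeds 6539 ops/s.

Max total: 6539 ops/s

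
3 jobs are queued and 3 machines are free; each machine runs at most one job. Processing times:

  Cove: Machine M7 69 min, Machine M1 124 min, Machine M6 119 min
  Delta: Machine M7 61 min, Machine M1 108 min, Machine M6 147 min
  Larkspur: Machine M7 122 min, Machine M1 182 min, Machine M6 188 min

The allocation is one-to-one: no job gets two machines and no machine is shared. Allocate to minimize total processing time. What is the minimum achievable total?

Minimum total: 349 min

This is a one-to-one assignment (minimum-cost bipartite matching).
Optimal: Cove→Machine M6 (119 min), Delta→Machine M1 (108 min), Larkspur→Machine M7 (122 min) — total 119+108+122 = 349 min.
Min-entry greedy (repeatedly take the single cheapest remaining cell) gives 362 min, worse by 13.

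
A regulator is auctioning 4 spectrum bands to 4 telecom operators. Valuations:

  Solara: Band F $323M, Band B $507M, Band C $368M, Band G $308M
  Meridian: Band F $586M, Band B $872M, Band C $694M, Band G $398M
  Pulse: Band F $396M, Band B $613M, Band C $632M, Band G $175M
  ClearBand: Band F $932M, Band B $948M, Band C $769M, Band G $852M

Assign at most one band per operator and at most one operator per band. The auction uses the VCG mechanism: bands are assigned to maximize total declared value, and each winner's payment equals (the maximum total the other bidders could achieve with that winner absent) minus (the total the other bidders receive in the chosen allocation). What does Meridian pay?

Meridian pays $199M.

Efficient allocation: Solara→Band G ($308M), Meridian→Band B ($872M), Pulse→Band C ($632M), ClearBand→Band F ($932M); total welfare W = $2744M.
Meridian receives Band B at value $872M, so the others get W − 872 = $1872M.
Without Meridian: best allocation of the remaining 3 bidders over all 4 bands is Solara→Band B ($507M), Pulse→Band C ($632M), ClearBand→Band F ($932M), total $2071M.
VCG payment = (others' best without Meridian) − (others' welfare with Meridian) = 2071 − 1872 = $199M.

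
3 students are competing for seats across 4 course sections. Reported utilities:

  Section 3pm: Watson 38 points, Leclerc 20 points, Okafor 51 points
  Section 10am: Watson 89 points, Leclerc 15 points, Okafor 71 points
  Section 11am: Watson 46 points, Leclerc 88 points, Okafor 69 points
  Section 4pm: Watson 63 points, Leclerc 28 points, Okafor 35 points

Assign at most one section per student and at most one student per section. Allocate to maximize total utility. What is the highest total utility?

Maximum total: 228 points

Optimal: Watson→Section 10am (89 points), Leclerc→Section 11am (88 points), Okafor→Section 3pm (51 points) — total 89+88+51 = 228 points.
No other one-to-one assignment exceeds 228 points.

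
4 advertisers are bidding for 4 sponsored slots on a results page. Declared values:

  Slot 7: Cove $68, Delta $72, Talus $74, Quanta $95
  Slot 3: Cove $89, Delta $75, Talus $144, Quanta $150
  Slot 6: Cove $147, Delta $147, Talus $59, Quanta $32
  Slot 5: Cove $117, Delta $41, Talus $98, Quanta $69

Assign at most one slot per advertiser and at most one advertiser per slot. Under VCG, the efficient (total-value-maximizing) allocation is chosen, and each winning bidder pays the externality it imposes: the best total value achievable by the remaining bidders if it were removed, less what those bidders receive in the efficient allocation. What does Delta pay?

Efficient allocation: Cove→Slot 5 ($117), Delta→Slot 6 ($147), Talus→Slot 3 ($144), Quanta→Slot 7 ($95); total welfare W = $503.
Delta receives Slot 6 at value $147, so the others get W − 147 = $356.
Without Delta: best allocation of the remaining 3 bidders over all 4 slots is Cove→Slot 6 ($147), Talus→Slot 5 ($98), Quanta→Slot 3 ($150), total $395.
VCG payment = (others' best without Delta) − (others' welfare with Delta) = 395 − 356 = $39.

Delta pays $39.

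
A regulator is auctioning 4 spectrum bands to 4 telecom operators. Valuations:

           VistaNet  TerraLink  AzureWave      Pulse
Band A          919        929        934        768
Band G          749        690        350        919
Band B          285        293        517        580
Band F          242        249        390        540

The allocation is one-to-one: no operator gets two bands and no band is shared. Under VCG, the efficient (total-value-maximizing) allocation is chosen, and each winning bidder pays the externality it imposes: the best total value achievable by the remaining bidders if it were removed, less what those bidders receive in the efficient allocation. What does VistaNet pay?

VistaNet pays $379M.

Efficient allocation: VistaNet→Band G ($749M), TerraLink→Band A ($929M), AzureWave→Band B ($517M), Pulse→Band F ($540M); total welfare W = $2735M.
VistaNet receives Band G at value $749M, so the others get W − 749 = $1986M.
Without VistaNet: best allocation of the remaining 3 bidders over all 4 bands is TerraLink→Band A ($929M), AzureWave→Band B ($517M), Pulse→Band G ($919M), total $2365M.
VCG payment = (others' best without VistaNet) − (others' welfare with VistaNet) = 2365 − 1986 = $379M.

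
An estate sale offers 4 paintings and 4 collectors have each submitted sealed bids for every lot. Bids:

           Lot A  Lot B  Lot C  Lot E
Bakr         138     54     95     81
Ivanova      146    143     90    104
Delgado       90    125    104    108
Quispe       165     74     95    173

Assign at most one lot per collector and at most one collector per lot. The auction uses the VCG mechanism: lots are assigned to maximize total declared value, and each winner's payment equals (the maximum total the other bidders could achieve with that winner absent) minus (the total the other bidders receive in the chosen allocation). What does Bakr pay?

Efficient allocation: Bakr→Lot A ($138), Ivanova→Lot B ($143), Delgado→Lot C ($104), Quispe→Lot E ($173); total welfare W = $558.
Bakr receives Lot A at value $138, so the others get W − 138 = $420.
Without Bakr: best allocation of the remaining 3 bidders over all 4 lots is Ivanova→Lot A ($146), Delgado→Lot B ($125), Quispe→Lot E ($173), total $444.
VCG payment = (others' best without Bakr) − (others' welfare with Bakr) = 444 − 420 = $24.

Bakr pays $24.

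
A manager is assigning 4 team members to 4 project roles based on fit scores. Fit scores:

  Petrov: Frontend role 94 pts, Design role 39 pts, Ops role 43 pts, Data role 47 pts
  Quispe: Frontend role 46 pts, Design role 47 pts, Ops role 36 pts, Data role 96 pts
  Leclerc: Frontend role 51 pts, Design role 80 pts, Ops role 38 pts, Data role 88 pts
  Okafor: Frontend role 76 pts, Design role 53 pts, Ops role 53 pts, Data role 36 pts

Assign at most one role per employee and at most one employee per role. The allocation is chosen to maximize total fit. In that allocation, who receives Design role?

Optimal: Petrov→Frontend role (94 pts), Quispe→Data role (96 pts), Leclerc→Design role (80 pts), Okafor→Ops role (53 pts) — total 94+96+80+53 = 323 pts.
Leclerc's own top role is Data role (88 pts), but forcing Leclerc→Data role and reassigning the rest optimally gives only 282 pts — worse by 41.

Leclerc receives Design role.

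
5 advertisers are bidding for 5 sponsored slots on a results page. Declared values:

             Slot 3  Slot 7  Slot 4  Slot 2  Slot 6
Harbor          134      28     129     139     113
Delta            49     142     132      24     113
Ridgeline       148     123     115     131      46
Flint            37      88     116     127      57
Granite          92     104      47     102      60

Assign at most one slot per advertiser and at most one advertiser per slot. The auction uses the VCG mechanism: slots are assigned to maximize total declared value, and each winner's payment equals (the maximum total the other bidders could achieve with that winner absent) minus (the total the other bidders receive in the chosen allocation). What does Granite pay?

Granite pays $26.

Efficient allocation: Harbor→Slot 6 ($113), Delta→Slot 4 ($132), Ridgeline→Slot 3 ($148), Flint→Slot 2 ($127), Granite→Slot 7 ($104); total welfare W = $624.
Granite receives Slot 7 at value $104, so the others get W − 104 = $520.
Without Granite: best allocation of the remaining 4 bidders over all 5 slots is Harbor→Slot 4 ($129), Delta→Slot 7 ($142), Ridgeline→Slot 3 ($148), Flint→Slot 2 ($127), total $546.
VCG payment = (others' best without Granite) − (others' welfare with Granite) = 546 − 520 = $26.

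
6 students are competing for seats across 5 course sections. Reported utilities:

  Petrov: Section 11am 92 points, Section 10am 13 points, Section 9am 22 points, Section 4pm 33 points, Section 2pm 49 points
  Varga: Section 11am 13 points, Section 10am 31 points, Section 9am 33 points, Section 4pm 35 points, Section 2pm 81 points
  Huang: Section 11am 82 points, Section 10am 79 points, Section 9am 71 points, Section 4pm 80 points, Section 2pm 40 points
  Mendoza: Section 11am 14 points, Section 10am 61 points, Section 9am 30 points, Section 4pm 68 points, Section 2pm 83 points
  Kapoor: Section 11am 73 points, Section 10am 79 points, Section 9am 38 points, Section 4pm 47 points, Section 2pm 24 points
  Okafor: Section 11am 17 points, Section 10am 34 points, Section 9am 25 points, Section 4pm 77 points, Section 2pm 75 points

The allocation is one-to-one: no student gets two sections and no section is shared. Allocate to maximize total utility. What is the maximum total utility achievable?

Max total: 402 points

Optimal: Petrov→Section 11am (92 points), Kapoor→Section 10am (79 points), Huang→Section 9am (71 points), Okafor→Section 4pm (77 points), Mendoza→Section 2pm (83 points) — total 92+79+71+77+83 = 402 points.
Column-greedy (each section in turn goes to its best remaining student) gives 369 points, worse by 33.
Next-best assignment: Petrov→Section 11am, Kapoor→Section 10am, Huang→Section 9am, Okafor→Section 4pm, Varga→Section 2pm = 400 points.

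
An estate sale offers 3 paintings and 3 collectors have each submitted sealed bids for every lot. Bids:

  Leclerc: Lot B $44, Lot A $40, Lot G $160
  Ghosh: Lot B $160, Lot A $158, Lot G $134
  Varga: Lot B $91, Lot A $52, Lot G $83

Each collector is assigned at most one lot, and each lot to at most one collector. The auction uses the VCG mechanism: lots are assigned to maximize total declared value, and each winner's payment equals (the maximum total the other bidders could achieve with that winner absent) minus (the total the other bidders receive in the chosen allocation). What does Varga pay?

Varga pays $2.

Efficient allocation: Leclerc→Lot G ($160), Ghosh→Lot A ($158), Varga→Lot B ($91); total welfare W = $409.
Varga receives Lot B at value $91, so the others get W − 91 = $318.
Without Varga: best allocation of the remaining 2 bidders over all 3 lots is Leclerc→Lot G ($160), Ghosh→Lot B ($160), total $320.
VCG payment = (others' best without Varga) − (others' welfare with Varga) = 320 − 318 = $2.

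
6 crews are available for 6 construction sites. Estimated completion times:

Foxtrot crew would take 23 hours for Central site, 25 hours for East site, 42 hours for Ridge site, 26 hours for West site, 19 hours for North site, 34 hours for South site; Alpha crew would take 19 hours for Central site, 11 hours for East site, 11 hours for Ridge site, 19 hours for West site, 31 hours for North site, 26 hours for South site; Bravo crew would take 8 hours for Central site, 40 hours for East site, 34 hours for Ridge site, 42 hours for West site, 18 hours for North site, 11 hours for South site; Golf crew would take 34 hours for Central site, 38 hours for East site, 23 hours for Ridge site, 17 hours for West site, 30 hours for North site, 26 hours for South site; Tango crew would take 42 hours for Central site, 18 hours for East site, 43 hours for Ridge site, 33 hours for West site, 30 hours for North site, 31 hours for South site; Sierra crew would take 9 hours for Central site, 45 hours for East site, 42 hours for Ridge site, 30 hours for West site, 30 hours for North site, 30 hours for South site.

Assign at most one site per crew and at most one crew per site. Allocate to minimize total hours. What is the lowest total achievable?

This is the linear assignment problem.
Optimal: Foxtrot crew→North site (19 hours), Alpha crew→Ridge site (11 hours), Bravo crew→South site (11 hours), Golf crew→West site (17 hours), Tango crew→East site (18 hours), Sierra crew→Central site (9 hours) — total 19+11+11+17+18+9 = 85 hours.
Column-greedy (each site in turn goes to its cheapest remaining crew) gives 128 hours, worse by 43.

Minimum total: 85 hours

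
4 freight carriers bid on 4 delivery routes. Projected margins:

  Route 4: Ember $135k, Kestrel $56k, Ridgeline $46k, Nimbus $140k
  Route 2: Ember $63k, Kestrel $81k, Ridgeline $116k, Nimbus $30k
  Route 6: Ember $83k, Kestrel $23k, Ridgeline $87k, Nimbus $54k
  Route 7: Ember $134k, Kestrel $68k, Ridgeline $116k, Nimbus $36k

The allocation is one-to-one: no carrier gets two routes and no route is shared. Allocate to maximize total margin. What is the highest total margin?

Max total: $442k

Optimal: Ember→Route 7 ($134k), Kestrel→Route 2 ($81k), Ridgeline→Route 6 ($87k), Nimbus→Route 4 ($140k) — total 134+81+87+140 = $442k.
Row-greedy (each carrier in turn takes its best remaining route) gives $386k, worse by 56.
Next-best assignment: Ember→Route 6, Kestrel→Route 2, Ridgeline→Route 7, Nimbus→Route 4 = $420k.
Swapping Kestrel↔Ember (Kestrel→Route 7 $68k, Ember→Route 2 $63k) loses 84.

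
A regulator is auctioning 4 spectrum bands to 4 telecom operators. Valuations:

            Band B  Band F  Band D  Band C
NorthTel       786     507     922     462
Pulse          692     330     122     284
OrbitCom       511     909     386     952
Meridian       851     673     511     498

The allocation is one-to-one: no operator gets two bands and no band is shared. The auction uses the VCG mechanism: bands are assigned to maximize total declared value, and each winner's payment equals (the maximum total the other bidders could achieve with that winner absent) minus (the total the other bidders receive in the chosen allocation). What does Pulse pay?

Efficient allocation: NorthTel→Band D ($922M), Pulse→Band B ($692M), OrbitCom→Band C ($952M), Meridian→Band F ($673M); total welfare W = $3239M.
Pulse receives Band B at value $692M, so the others get W − 692 = $2547M.
Without Pulse: best allocation of the remaining 3 bidders over all 4 bands is NorthTel→Band D ($922M), OrbitCom→Band C ($952M), Meridian→Band B ($851M), total $2725M.
VCG payment = (others' best without Pulse) − (others' welfare with Pulse) = 2725 − 2547 = $178M.

Pulse pays $178M.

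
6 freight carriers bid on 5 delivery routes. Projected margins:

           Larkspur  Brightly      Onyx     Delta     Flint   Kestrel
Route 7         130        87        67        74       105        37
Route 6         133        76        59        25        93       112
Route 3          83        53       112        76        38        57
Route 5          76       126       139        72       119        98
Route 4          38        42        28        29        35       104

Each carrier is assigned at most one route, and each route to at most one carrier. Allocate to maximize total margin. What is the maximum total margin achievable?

Max total: $580k

Optimal: Flint→Route 7 ($105k), Larkspur→Route 6 ($133k), Onyx→Route 3 ($112k), Brightly→Route 5 ($126k), Kestrel→Route 4 ($104k) — total 105+133+112+126+104 = $580k.
Column-greedy (each route in turn goes to its best remaining carrier) gives $515k, worse by 65.
Next-best assignment: Larkspur→Route 7, Flint→Route 6, Onyx→Route 3, Brightly→Route 5, Kestrel→Route 4 = $565k.
Checked against all permutations: $580k is optimal.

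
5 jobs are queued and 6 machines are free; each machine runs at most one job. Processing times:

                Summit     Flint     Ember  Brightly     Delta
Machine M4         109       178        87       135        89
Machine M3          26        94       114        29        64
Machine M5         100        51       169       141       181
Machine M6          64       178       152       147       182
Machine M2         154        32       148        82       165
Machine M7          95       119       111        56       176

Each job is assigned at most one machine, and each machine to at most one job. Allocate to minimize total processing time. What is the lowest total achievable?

Min total: 303 min

This is a one-to-one assignment (minimum-cost bipartite matching).
Optimal: Summit→Machine M6 (64 min), Flint→Machine M2 (32 min), Ember→Machine M4 (87 min), Brightly→Machine M7 (56 min), Delta→Machine M3 (64 min) — total 64+32+87+56+64 = 303 min.
Row-greedy (each job in turn takes its cheapest remaining machine) gives 382 min, worse by 79.
Next-best assignment: Summit→Machine M6, Flint→Machine M5, Ember→Machine M4, Brightly→Machine M7, Delta→Machine M3 = 322 min.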